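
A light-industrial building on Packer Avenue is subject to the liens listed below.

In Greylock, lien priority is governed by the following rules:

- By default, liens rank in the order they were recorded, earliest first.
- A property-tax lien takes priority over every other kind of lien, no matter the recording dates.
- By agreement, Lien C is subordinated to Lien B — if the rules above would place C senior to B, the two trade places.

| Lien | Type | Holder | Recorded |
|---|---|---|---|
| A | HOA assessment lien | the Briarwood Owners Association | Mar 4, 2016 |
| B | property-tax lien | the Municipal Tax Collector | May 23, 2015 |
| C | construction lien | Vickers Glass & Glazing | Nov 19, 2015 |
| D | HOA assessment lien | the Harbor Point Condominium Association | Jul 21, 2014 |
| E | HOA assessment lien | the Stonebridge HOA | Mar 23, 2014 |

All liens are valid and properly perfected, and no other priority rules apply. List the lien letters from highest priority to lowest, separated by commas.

B, E, D, C, A

As a property-tax lien, B is senior to every other lien.
Ordering the rest by effective date: E (Mar 23, 2014), D (Jul 21, 2014), C (Nov 19, 2015), A (Mar 4, 2016).
C already ranks below B; the subordination has no effect.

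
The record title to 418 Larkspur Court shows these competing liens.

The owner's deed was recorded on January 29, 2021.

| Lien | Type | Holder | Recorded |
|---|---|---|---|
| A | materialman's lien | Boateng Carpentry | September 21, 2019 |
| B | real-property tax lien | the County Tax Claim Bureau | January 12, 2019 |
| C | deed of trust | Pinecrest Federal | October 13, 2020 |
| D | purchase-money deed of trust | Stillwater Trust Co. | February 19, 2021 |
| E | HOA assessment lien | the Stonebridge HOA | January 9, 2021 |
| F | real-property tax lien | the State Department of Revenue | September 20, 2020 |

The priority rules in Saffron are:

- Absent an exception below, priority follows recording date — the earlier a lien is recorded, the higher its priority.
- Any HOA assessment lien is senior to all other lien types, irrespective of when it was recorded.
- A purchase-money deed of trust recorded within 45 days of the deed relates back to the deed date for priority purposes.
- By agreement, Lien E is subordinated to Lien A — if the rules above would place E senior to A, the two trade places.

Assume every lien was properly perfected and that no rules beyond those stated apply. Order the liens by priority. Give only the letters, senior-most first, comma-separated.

Adjusting effective dates: D relates back to the deed date January 29, 2021.
As an HOA assessment lien, E is senior to every other lien.
Among the remaining liens, by effective date: B (January 12, 2019), A (September 21, 2019), F (September 20, 2020), C (October 13, 2020), D (January 29, 2021).
E is senior to A before the subordination, so the two trade places.

A, B, E, F, C, D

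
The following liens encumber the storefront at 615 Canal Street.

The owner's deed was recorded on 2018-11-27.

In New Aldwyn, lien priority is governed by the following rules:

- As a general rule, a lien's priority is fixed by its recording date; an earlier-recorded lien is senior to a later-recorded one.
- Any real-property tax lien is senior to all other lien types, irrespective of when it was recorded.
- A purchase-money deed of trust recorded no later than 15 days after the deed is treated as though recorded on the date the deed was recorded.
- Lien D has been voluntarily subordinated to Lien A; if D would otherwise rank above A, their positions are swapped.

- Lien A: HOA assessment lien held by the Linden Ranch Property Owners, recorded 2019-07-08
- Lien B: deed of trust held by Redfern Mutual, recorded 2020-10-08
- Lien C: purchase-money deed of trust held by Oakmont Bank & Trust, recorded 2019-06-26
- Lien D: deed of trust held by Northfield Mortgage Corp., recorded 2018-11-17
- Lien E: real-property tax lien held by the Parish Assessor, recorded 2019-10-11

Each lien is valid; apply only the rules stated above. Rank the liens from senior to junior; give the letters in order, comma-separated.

E, A, C, D, B

Adjusting effective dates: C was recorded 211 days after the deed, outside the 15-day window, so it keeps its recording date.
E is a real-property tax lien, so it outranks all other liens regardless of date.
Remaining liens by effective date: D (2018-11-17), C (2019-06-26), A (2019-07-08), B (2020-10-08).
The subordination applies — D was senior to A — so D and A swap.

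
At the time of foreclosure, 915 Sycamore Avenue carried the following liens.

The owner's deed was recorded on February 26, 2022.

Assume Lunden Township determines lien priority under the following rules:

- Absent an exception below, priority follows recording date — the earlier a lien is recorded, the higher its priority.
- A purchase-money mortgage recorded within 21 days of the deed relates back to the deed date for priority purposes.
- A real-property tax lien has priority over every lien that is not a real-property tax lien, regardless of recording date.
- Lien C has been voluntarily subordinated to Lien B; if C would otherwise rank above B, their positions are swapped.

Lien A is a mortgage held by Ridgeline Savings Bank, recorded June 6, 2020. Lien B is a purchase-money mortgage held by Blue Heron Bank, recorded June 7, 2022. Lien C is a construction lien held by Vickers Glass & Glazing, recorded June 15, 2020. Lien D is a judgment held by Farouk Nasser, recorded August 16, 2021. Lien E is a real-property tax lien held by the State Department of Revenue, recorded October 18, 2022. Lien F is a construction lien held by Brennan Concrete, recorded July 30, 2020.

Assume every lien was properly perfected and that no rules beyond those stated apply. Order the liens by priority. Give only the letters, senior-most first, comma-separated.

E, A, B, F, D, C

Effective dates after the stated exceptions: B was recorded 101 days after the deed — beyond 21 days — so no relation-back applies.
E, as a real-property tax lien, has superpriority and ranks first.
Ordering the rest by effective date: A (June 6, 2020), C (June 15, 2020), F (July 30, 2020), D (August 16, 2021), B (June 7, 2022).
C is senior to B before the subordination, so the two trade places.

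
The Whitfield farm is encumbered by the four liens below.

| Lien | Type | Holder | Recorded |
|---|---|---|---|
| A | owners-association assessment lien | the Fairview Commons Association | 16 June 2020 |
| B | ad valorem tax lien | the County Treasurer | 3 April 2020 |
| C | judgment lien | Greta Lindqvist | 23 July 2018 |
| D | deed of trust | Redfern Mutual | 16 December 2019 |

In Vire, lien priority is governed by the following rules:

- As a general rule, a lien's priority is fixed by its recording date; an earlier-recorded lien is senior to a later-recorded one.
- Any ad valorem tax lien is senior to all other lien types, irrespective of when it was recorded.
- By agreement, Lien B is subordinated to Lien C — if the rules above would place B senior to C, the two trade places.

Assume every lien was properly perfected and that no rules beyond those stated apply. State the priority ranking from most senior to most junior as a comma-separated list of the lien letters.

C, B, D, A

As an ad valorem tax lien, B is senior to every other lien.
The other liens, earliest effective date first: C (23 July 2018), D (16 December 2019), A (16 June 2020).
B would otherwise be senior to C, so under the subordination agreement B and C exchange positions.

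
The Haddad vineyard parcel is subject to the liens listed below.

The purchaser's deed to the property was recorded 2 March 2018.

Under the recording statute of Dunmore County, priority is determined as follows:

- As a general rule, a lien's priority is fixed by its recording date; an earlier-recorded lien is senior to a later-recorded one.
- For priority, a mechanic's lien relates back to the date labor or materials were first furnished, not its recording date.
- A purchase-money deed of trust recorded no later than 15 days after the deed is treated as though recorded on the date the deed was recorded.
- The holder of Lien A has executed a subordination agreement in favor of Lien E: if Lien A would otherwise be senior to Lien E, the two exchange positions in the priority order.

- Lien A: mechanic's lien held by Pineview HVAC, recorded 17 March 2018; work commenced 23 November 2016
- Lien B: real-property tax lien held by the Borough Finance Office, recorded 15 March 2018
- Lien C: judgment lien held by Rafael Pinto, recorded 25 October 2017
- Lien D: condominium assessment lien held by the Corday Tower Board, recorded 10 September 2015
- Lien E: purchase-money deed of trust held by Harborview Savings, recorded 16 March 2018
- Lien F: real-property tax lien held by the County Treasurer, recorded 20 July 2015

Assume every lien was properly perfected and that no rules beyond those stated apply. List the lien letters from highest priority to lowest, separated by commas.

F, D, E, C, A, B

Effective dates after the stated exceptions: A is treated as recorded 23 November 2016, the work-commencement date; E was recorded within the 15-day window, so its effective date is the deed date 2 March 2018.
By effective date: F (20 July 2015), D (10 September 2015), A (23 November 2016), C (25 October 2017), E (2 March 2018), B (15 March 2018).
A is senior to E before the subordination, so the two trade places.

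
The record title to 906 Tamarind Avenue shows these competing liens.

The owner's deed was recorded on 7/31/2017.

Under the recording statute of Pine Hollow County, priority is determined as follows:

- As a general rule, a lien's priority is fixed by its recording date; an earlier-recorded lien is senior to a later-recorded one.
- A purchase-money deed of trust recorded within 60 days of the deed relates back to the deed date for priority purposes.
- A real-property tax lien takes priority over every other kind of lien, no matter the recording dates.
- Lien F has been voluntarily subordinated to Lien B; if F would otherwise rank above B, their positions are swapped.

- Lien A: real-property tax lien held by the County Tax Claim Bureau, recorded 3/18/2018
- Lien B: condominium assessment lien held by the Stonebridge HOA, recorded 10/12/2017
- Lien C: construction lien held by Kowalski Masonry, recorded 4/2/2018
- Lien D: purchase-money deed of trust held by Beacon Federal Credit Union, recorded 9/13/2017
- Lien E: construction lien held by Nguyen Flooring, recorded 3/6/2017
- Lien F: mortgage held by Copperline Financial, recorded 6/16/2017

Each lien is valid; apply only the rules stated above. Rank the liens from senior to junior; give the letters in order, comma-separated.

Effective dates after the stated exceptions: D's effective date is the deed date, 7/31/2017.
A is a real-property tax lien, so it outranks all other liens regardless of date.
The other liens, earliest effective date first: E (3/6/2017), F (6/16/2017), D (7/31/2017), B (10/12/2017), C (4/2/2018).
Because F would otherwise rank above B, the subordination swaps them.

A, E, B, D, F, C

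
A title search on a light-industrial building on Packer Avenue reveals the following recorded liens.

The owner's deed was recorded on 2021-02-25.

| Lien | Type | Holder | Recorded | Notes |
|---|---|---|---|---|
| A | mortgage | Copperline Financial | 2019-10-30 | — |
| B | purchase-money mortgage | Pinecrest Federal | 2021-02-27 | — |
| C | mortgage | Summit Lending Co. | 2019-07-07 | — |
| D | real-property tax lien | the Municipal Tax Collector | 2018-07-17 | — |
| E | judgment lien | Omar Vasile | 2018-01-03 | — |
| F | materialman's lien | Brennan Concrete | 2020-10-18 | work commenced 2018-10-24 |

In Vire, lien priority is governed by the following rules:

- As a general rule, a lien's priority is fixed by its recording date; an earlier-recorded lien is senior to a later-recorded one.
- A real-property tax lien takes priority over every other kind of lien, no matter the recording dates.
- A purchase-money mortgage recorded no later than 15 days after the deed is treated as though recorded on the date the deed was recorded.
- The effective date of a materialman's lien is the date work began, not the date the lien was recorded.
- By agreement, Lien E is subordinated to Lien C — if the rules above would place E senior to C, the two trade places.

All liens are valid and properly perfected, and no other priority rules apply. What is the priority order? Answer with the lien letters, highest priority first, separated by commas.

Effective dates: B's effective date is the deed date, 2021-02-25; F's effective date is 2018-10-24, when work began.
As a real-property tax lien, D is senior to every other lien.
The other liens, earliest effective date first: E (2018-01-03), F (2018-10-24), C (2019-07-07), A (2019-10-30), B (2021-02-25).
E would otherwise be senior to C, so under the subordination agreement E and C exchange positions.

D, C, F, E, A, B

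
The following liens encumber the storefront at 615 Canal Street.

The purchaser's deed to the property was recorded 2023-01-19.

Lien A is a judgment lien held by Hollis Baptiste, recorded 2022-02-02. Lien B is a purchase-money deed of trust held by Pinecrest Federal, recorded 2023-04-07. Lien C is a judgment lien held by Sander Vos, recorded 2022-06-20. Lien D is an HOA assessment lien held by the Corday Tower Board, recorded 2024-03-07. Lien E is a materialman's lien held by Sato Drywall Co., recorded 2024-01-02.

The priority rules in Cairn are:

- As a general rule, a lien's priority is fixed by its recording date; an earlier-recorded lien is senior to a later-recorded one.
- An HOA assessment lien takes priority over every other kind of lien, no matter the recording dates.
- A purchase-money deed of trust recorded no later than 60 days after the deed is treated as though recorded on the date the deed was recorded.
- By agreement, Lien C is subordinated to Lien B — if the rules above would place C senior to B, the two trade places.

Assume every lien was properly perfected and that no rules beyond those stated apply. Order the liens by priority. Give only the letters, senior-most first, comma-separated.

Adjusting effective dates: B was recorded 78 days after the deed, outside the 60-day window, so it keeps its recording date.
D is an HOA assessment lien, so it outranks all other liens regardless of date.
Among the remaining liens, by effective date: A (2022-02-02), C (2022-06-20), B (2023-04-07), E (2024-01-02).
C is senior to B before the subordination, so the two trade places.

D, A, B, C, E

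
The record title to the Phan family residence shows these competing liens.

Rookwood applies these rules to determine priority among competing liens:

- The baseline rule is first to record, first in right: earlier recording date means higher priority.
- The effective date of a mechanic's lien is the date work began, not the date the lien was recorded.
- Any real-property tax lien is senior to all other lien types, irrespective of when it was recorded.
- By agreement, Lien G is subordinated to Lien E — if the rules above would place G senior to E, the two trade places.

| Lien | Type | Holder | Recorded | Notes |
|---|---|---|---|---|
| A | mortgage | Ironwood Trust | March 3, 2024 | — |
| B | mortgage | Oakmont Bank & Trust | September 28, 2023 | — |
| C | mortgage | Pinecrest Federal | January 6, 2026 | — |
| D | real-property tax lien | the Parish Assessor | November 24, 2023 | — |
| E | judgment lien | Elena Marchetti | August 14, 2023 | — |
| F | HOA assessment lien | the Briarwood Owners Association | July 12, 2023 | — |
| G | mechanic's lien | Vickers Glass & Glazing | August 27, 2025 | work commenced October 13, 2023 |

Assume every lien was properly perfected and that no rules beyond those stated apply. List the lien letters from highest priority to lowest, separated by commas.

Effective dates: G's effective date is October 13, 2023, when work began.
As a real-property tax lien, D is senior to every other lien.
Ordering the rest by effective date: F (July 12, 2023), E (August 14, 2023), B (September 28, 2023), G (October 13, 2023), A (March 3, 2024), C (January 6, 2026).
Since G is not senior to E, the subordination leaves the order unchanged.

D, F, E, B, G, A, C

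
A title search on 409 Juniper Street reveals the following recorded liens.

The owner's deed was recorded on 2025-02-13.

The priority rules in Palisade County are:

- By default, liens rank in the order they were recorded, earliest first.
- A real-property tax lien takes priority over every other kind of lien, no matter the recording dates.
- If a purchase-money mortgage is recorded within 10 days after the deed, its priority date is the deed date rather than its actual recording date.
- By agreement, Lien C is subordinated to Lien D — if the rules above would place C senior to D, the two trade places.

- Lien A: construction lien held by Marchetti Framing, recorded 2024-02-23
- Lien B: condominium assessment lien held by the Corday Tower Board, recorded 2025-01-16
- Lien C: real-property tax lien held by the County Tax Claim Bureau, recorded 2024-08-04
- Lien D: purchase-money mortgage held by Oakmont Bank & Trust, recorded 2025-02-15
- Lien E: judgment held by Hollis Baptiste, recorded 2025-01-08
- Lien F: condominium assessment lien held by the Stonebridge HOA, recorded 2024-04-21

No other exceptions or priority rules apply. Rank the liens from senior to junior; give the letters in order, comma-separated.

D, A, F, E, B, C

First, effective dates: D was recorded within the 10-day window, so its effective date is the deed date 2025-02-13.
C is a real-property tax lien and takes priority over every other lien.
Remaining liens by effective date: A (2024-02-23), F (2024-04-21), E (2025-01-08), B (2025-01-16), D (2025-02-13).
Because C would otherwise rank above D, the subordination swaps them.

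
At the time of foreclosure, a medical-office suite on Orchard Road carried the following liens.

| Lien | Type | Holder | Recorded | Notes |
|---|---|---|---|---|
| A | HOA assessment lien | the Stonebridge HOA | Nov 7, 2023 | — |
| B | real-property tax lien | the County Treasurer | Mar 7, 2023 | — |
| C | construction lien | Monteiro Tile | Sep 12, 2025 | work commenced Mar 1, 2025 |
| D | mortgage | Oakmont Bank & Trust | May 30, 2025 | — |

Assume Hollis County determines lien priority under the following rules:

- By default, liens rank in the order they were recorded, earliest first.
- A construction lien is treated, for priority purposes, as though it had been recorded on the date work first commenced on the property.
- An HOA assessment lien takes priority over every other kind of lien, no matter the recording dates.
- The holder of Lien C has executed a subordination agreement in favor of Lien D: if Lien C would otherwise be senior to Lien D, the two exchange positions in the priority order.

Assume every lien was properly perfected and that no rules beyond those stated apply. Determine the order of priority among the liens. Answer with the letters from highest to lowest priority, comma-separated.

A, B, D, C

Effective dates: C's effective date is Mar 1, 2025, when work began.
A is an HOA assessment lien, so it outranks all other liens regardless of date.
The other liens, earliest effective date first: B (Mar 7, 2023), C (Mar 1, 2025), D (May 30, 2025).
C is senior to D before the subordination, so the two trade places.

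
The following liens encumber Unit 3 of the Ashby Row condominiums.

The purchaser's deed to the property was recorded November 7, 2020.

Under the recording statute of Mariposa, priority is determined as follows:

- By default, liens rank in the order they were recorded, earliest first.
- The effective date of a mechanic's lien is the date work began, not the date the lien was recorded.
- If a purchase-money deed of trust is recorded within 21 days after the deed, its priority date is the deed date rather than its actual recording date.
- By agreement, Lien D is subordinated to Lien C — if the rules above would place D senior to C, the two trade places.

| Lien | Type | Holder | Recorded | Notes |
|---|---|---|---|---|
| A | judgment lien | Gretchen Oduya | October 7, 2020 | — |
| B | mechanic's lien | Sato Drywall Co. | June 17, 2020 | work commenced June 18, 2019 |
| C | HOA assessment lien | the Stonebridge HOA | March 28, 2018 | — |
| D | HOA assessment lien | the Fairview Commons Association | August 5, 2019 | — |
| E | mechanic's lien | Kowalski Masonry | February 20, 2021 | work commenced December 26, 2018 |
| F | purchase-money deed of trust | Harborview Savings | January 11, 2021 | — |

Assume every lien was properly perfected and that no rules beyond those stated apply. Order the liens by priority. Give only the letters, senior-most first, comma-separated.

Effective dates after the stated exceptions: B is treated as recorded June 18, 2019, the work-commencement date; E's effective date is December 26, 2018, when work began; F missed the 21-day window (65 days after the deed), so its recording date stands.
Ordering by effective date: C (March 28, 2018), E (December 26, 2018), B (June 18, 2019), D (August 5, 2019), A (October 7, 2020), F (January 11, 2021).
Since D is not senior to C, the subordination leaves the order unchanged.

C, E, B, D, A, F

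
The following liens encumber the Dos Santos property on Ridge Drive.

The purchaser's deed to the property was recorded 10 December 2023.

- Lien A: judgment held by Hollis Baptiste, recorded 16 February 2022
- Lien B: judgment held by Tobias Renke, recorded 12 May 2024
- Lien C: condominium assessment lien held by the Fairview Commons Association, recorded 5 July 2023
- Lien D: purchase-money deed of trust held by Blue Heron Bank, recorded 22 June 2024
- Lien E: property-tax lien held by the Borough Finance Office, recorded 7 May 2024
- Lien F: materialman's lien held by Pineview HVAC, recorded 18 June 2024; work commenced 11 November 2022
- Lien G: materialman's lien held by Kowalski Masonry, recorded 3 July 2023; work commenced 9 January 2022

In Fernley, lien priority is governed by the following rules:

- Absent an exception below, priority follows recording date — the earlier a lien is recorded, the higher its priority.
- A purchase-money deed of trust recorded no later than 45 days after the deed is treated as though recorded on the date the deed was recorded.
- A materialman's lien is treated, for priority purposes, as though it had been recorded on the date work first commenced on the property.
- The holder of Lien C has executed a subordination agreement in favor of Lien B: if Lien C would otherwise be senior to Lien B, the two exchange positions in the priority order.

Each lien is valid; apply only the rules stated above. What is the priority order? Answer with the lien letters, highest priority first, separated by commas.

First, effective dates: D was recorded 195 days after the deed, outside the 45-day window, so it keeps its recording date; F relates back to 11 November 2022 (work commenced); G's effective date is 9 January 2022, when work began.
Ordering by effective date: G (9 January 2022), A (16 February 2022), F (11 November 2022), C (5 July 2023), E (7 May 2024), B (12 May 2024), D (22 June 2024).
The subordination applies — C was senior to B — so C and B swap.

G, A, F, B, E, C, D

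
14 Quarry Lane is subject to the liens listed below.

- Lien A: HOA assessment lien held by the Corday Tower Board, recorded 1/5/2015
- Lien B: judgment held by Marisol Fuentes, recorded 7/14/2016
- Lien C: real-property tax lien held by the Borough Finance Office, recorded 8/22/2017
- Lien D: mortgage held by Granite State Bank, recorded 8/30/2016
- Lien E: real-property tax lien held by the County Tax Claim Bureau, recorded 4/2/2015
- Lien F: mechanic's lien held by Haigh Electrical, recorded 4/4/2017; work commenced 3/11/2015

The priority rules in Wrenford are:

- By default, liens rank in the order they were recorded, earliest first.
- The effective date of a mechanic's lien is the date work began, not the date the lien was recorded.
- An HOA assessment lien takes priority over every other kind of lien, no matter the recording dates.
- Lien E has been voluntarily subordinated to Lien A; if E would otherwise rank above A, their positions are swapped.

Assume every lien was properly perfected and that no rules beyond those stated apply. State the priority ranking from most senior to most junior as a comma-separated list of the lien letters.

Adjusting effective dates: F is treated as recorded 3/11/2015, the work-commencement date.
A is an HOA assessment lien and takes priority over every other lien.
Remaining liens by effective date: F (3/11/2015), E (4/2/2015), B (7/14/2016), D (8/30/2016), C (8/22/2017).
Since E is not senior to A, the subordination leaves the order unchanged.

A, F, E, B, D, C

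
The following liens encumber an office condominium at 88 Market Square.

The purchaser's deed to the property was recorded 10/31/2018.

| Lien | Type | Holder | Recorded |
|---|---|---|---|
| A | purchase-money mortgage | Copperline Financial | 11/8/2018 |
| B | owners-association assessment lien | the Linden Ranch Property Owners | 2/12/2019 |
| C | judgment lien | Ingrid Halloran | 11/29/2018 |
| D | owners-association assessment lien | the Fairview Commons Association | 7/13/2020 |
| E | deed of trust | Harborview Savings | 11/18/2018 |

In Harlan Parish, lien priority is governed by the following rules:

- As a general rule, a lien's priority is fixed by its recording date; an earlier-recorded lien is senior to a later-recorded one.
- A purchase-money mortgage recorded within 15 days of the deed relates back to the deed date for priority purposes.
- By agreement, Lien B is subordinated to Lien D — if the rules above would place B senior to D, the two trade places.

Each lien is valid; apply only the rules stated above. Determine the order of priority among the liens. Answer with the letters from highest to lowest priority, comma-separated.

A, E, C, D, B

First, effective dates: A relates back to the deed date 10/31/2018.
By effective date: A (10/31/2018), E (11/18/2018), C (11/29/2018), B (2/12/2019), D (7/13/2020).
Because B would otherwise rank above D, the subordination swaps them.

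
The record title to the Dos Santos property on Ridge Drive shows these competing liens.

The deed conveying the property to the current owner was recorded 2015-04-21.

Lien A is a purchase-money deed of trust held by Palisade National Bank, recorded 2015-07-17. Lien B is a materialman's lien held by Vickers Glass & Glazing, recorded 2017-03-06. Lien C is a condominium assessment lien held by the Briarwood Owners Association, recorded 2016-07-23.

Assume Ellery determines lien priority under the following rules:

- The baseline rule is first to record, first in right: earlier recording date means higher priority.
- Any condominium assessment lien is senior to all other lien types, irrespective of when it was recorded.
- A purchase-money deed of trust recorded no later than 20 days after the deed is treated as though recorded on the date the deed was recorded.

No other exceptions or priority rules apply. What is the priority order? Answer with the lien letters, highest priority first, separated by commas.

C, A, B

First, effective dates: A was recorded 87 days after the deed — beyond 20 days — so no relation-back applies.
C is a condominium assessment lien, so it outranks all other liens regardless of date.
Among the remaining liens, by effective date: A (2015-07-17), B (2017-03-06).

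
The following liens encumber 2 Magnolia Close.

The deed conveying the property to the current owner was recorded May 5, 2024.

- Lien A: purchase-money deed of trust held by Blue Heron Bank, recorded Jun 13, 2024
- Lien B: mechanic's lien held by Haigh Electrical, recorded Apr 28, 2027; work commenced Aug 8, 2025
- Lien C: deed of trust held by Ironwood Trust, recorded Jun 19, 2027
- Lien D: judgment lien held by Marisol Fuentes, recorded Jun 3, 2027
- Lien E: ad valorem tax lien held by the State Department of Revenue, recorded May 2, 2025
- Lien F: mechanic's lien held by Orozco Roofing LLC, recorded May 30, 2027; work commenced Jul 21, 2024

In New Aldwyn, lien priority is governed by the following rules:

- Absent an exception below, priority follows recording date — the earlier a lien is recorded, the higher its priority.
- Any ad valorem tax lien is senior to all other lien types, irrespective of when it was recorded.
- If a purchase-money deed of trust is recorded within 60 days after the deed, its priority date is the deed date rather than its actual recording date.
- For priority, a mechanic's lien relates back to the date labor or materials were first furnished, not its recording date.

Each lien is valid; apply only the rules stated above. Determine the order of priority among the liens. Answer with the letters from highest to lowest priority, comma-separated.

E, A, F, B, D, C

Effective dates after the stated exceptions: A relates back to the deed date May 5, 2024; B relates back to Aug 8, 2025 (work commenced); F is treated as recorded Jul 21, 2024, the work-commencement date.
As an ad valorem tax lien, E is senior to every other lien.
Among the remaining liens, by effective date: A (May 5, 2024), F (Jul 21, 2024), B (Aug 8, 2025), D (Jun 3, 2027), C (Jun 19, 2027).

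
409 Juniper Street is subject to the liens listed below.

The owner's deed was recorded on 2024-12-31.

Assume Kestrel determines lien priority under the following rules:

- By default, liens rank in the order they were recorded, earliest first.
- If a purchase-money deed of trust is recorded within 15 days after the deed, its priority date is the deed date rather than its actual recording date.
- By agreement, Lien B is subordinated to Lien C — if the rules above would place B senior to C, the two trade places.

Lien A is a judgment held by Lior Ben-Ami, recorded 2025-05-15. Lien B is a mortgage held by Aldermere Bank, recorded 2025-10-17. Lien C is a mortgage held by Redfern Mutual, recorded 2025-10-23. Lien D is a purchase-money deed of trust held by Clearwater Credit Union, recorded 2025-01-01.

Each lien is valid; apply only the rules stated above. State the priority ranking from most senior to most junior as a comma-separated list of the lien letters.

D, A, C, B

Adjusting effective dates: D was recorded within the 15-day window, so its effective date is the deed date 2024-12-31.
Ordering by effective date: D (2024-12-31), A (2025-05-15), B (2025-10-17), C (2025-10-23).
Because B would otherwise rank above C, the subordination swaps them.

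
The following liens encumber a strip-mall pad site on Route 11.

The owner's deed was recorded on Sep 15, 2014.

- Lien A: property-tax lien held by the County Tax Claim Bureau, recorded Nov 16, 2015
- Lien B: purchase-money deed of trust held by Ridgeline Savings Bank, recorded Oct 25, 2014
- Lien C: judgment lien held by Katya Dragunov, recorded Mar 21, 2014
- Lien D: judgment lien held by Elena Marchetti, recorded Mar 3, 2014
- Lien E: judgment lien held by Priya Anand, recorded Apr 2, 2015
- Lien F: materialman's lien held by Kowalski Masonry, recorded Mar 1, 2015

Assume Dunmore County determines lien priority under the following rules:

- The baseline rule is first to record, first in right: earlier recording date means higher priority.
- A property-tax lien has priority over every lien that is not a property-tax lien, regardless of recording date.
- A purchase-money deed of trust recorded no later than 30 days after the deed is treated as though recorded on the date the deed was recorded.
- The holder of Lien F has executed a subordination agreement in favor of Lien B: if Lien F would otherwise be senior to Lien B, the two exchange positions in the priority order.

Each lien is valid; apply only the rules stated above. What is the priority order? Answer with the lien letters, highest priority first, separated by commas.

Effective dates: B missed the 30-day window (40 days after the deed), so its recording date stands.
A is a property-tax lien, so it outranks all other liens regardless of date.
The other liens, earliest effective date first: D (Mar 3, 2014), C (Mar 21, 2014), B (Oct 25, 2014), F (Mar 1, 2015), E (Apr 2, 2015).
F already ranks below B; the subordination has no effect.

A, D, C, B, F, E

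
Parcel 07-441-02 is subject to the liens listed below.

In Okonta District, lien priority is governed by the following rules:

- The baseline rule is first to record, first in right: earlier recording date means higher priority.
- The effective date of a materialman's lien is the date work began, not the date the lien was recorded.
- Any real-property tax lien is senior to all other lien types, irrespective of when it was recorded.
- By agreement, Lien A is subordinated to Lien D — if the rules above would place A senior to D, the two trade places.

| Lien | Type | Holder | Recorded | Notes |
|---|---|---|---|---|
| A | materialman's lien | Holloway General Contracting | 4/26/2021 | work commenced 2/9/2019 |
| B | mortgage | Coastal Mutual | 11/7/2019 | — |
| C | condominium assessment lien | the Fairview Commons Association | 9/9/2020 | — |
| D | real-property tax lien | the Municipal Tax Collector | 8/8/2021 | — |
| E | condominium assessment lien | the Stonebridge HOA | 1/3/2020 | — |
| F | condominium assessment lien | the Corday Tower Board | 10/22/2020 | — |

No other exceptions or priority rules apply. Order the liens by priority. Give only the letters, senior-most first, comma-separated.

D, A, B, E, C, F

Effective dates after the stated exceptions: A is treated as recorded 2/9/2019, the work-commencement date.
D is a real-property tax lien, so it outranks all other liens regardless of date.
Among the remaining liens, by effective date: A (2/9/2019), B (11/7/2019), E (1/3/2020), C (9/9/2020), F (10/22/2020).
A already ranks below D; the subordination has no effect.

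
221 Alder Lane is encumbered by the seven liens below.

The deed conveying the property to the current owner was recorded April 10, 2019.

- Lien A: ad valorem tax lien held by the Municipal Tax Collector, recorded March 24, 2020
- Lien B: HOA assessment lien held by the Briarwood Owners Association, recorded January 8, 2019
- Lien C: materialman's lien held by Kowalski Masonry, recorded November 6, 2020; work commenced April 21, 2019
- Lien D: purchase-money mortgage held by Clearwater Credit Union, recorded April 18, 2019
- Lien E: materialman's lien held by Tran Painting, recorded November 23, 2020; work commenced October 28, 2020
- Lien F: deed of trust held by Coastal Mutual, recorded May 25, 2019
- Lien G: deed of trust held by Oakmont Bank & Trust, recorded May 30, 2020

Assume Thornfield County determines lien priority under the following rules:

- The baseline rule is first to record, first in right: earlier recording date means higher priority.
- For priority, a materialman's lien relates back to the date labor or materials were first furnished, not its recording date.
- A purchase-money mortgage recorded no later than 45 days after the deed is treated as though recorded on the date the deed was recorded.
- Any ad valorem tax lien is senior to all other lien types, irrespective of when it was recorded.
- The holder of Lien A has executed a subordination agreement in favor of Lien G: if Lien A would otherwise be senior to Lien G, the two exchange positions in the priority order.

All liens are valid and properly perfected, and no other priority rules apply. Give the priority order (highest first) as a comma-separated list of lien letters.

G, B, D, C, F, A, E

First, effective dates: C is treated as recorded April 21, 2019, the work-commencement date; D's effective date is the deed date, April 10, 2019; E relates back to October 28, 2020 (work commenced).
As an ad valorem tax lien, A is senior to every other lien.
Ordering the rest by effective date: B (January 8, 2019), D (April 10, 2019), C (April 21, 2019), F (May 25, 2019), G (May 30, 2020), E (October 28, 2020).
A would otherwise be senior to G, so under the subordination agreement A and G exchange positions.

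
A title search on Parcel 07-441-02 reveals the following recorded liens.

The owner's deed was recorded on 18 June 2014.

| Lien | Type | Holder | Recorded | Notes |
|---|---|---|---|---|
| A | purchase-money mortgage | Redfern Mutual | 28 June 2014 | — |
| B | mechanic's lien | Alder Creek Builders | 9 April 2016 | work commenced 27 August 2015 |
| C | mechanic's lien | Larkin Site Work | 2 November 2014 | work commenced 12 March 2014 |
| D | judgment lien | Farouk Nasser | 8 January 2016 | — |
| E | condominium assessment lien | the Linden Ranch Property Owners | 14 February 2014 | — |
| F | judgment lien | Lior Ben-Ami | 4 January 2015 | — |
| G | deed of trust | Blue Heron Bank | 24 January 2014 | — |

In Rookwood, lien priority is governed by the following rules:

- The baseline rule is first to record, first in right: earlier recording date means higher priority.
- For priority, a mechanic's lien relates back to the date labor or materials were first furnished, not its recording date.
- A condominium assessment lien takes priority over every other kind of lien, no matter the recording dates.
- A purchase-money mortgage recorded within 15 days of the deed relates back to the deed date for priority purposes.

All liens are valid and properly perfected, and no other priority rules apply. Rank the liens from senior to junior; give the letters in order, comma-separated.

E, G, C, A, F, B, D

Adjusting effective dates: A was recorded within the 15-day window, so its effective date is the deed date 18 June 2014; B relates back to 27 August 2015 (work commenced); C is treated as recorded 12 March 2014, the work-commencement date.
As a condominium assessment lien, E is senior to every other lien.
Among the remaining liens, by effective date: G (24 January 2014), C (12 March 2014), A (18 June 2014), F (4 January 2015), B (27 August 2015), D (8 January 2016).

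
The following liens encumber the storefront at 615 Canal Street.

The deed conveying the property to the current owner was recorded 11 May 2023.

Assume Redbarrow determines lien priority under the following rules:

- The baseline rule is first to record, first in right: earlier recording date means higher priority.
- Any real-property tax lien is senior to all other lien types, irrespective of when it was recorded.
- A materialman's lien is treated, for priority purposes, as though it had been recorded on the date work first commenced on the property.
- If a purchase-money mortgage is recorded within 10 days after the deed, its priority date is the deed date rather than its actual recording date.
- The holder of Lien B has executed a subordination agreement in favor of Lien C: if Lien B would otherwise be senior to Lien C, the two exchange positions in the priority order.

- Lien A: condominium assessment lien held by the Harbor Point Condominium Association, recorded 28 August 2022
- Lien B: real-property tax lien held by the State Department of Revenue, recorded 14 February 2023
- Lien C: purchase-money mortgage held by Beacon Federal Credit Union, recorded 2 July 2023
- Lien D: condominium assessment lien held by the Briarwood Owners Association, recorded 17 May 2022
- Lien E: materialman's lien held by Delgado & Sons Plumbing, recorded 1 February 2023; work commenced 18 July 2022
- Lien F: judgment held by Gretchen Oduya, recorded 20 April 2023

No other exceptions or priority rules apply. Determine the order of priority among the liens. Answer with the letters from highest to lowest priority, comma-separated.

Effective dates after the stated exceptions: C was recorded 52 days after the deed — beyond 10 days — so no relation-back applies; E relates back to 18 July 2022 (work commenced).
B is a real-property tax lien and takes priority over every other lien.
The other liens, earliest effective date first: D (17 May 2022), E (18 July 2022), A (28 August 2022), F (20 April 2023), C (2 July 2023).
B would otherwise be senior to C, so under the subordination agreement B and C exchange positions.

C, D, E, A, F, B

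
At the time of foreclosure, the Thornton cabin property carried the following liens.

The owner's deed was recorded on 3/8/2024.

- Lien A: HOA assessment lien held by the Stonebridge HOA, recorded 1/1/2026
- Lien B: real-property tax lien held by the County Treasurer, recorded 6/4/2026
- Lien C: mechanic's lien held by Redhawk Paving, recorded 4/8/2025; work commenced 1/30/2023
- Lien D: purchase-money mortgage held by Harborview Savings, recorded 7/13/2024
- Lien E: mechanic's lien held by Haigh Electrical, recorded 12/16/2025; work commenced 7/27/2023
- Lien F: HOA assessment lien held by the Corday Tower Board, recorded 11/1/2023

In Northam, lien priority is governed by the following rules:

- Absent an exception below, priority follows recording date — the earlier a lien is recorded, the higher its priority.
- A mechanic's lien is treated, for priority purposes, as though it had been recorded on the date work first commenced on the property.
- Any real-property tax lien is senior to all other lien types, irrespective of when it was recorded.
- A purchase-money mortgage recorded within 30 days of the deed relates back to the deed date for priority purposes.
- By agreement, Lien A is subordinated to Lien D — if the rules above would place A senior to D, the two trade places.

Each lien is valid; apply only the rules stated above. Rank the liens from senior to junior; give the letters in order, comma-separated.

B, C, E, F, D, A

Effective dates: C is treated as recorded 1/30/2023, the work-commencement date; D was recorded 127 days after the deed — beyond 30 days — so no relation-back applies; E's effective date is 7/27/2023, when work began.
B is a real-property tax lien and takes priority over every other lien.
Ordering the rest by effective date: C (1/30/2023), E (7/27/2023), F (11/1/2023), D (7/13/2024), A (1/1/2026).
A is already junior to D, so the subordination agreement changes nothing.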